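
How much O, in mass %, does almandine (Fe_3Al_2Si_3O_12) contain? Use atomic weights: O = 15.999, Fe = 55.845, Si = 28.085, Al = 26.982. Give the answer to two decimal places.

38.57 mass %

M(Fe_3Al_2Si_3O_12) = 497.742 g/mol.
O contributes 12 × 15.999 = 191.988 g per mole.
191.988/497.742 = 0.3857 → 38.57%.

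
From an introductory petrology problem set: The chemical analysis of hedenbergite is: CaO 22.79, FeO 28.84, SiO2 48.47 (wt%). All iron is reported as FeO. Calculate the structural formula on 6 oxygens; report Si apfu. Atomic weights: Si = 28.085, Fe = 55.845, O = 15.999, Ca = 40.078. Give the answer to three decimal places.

CaO: 22.79/56.077 = 0.40641 mol → 0.40641 mol Ca, 0.40641 mol O.
FeO: 28.84/71.844 = 0.40143 mol → 0.40143 mol Fe, 0.40143 mol O.
SiO2: 48.47/60.083 = 0.80672 mol → 0.80672 mol Si, 1.61344 mol O.
Total oxygen = 2.42128 mol. Normalization factor = 6/2.42128 = 2.47803.
Si per 6 O = 0.80672 × 2.47803 = 1.999.

1.999 Si apfu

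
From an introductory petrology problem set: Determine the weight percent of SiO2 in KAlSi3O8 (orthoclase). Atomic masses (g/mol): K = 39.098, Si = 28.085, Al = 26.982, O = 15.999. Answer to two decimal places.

64.76 wt%

Formula mass = 278.327 g/mol.
3 Si → 3.0000 mol SiO2 per formula unit; M(SiO2) = 60.083, so SiO2 mass = 180.249 g.
180.249/278.327 × 100 = 64.76 wt%.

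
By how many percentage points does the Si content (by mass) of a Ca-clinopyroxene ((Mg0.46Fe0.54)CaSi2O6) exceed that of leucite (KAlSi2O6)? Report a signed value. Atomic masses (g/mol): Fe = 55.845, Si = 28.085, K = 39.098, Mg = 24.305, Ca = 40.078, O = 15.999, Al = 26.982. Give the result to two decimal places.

-1.69 percentage points

First mineral: 56.170 g Si in 233.579 g formula = 24.05 wt% Si.
Second mineral: 56.170 g Si in 218.244 g formula = 25.74 wt% Si.
24.05% − 25.74% gives a difference of -1.69 percentage points.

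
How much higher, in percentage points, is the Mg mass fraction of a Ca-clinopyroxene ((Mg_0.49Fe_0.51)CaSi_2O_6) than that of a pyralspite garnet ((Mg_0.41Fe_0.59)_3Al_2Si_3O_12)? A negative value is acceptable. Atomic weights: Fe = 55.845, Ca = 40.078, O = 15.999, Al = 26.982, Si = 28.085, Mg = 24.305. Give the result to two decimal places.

-1.39 percentage points

Mg in (Mg_0.49Fe_0.51)CaSi_2O_6: molar mass 232.632 g/mol; 0.49×24.305 = 11.909 g → 5.12 wt%.
Mg in (Mg_0.41Fe_0.59)_3Al_2Si_3O_12: molar mass 458.948 g/mol; 1.23×24.305 = 29.895 g → 6.51 wt%.
Difference = 5.12 − 6.51 = -1.39 percentage points.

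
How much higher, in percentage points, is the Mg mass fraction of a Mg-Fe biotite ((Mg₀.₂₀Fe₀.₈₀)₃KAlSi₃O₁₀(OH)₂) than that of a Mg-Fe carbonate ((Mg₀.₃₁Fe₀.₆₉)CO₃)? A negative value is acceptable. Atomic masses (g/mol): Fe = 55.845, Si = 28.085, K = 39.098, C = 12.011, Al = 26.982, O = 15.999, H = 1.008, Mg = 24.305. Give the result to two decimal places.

-4.14 percentage points

M((Mg₀.₂₀Fe₀.₈₀)₃KAlSi₃O₁₀(OH)₂) = 492.950 g/mol, so wt% Mg = 14.583/492.950 × 100 = 2.96%.
M((Mg₀.₃₁Fe₀.₆₉)CO₃) = 106.076 g/mol, so wt% Mg = 7.535/106.076 × 100 = 7.10%.
2.96 − 7.10 = -4.14 pp.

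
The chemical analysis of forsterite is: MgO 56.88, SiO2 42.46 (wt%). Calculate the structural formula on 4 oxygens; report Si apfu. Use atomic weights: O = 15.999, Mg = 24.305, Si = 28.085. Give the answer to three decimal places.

MgO (M=40.304): mol = 1.41127; Mg = 1.41127, O = 1.41127.
SiO2 (M=60.083): mol = 0.70669; Si = 0.70669, O = 1.41338.
ΣO = 2.82465; factor = 4/ΣO = 1.41610.
Si apfu = 0.70669 × 1.41610 = 1.001.

1.001 Si apfu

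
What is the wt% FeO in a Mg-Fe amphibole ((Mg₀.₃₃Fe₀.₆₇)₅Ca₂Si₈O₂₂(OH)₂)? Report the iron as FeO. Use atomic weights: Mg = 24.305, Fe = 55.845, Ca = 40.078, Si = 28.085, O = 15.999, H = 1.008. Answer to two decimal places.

26.22 wt%

Molar mass of (Mg₀.₃₃Fe₀.₆₇)₅Ca₂Si₈O₂₂(OH)₂ = 1.65*24.305 + 3.35*55.845 + 2*40.078 + 8*28.085 + 24*15.999 + 2*1.008 = 918.012 g/mol.
Each formula unit contains 3.35 Fe, equivalent to 3.35/1 = 3.3500 mol FeO.
M(FeO) = 1×55.845 + 1×15.999 = 71.844 g/mol.
Mass of FeO per formula unit = 3.3500 × 71.844 = 240.677 g.
FeO wt% = 240.677 / 918.012 × 100 = 26.22%.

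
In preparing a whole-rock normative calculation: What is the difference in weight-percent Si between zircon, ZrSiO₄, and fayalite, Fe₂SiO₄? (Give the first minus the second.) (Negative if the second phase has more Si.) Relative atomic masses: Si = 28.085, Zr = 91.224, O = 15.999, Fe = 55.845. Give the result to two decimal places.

1.54 percentage points

Si in ZrSiO₄: molar mass 183.305 g/mol; 1×28.085 = 28.085 g → 15.32 wt%.
Si in Fe₂SiO₄: molar mass 203.771 g/mol; 1×28.085 = 28.085 g → 13.78 wt%.
Difference = 15.32 − 13.78 = 1.54 percentage points.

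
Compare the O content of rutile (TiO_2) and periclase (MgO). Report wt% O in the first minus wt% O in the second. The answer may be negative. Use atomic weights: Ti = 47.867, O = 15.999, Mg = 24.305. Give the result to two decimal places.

0.37 percentage points

O in TiO_2: molar mass 79.865 g/mol; 2×15.999 = 31.998 g → 40.07 wt%.
O in MgO: molar mass 40.304 g/mol; 1×15.999 = 15.999 g → 39.70 wt%.
Difference = 40.07 − 39.70 = 0.37 percentage points.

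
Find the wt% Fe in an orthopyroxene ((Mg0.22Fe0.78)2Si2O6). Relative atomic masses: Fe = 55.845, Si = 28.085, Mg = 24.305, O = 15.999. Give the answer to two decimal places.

34.85 wt%

Formula mass = 0.44*24.305 + 1.56*55.845 + 2*28.085 + 6*15.999 = 249.976 g/mol, of which 87.118 g is Fe.
So Fe makes up 87.118/249.976 = 0.3485 of the mass, i.e. 34.85%.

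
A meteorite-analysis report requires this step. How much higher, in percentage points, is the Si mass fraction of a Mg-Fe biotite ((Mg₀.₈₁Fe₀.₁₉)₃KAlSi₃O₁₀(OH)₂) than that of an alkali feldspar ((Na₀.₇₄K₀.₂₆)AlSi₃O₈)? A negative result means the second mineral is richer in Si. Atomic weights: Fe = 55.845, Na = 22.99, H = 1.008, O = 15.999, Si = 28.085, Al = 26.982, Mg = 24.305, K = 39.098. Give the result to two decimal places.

-12.27 percentage points

Si in (Mg₀.₈₁Fe₀.₁₉)₃KAlSi₃O₁₀(OH)₂: molar mass 435.232 g/mol; 3×28.085 = 84.255 g → 19.36 wt%.
Si in (Na₀.₇₄K₀.₂₆)AlSi₃O₈: molar mass 266.407 g/mol; 3×28.085 = 84.255 g → 31.63 wt%.
Difference = 19.36 − 31.63 = -12.27 percentage points.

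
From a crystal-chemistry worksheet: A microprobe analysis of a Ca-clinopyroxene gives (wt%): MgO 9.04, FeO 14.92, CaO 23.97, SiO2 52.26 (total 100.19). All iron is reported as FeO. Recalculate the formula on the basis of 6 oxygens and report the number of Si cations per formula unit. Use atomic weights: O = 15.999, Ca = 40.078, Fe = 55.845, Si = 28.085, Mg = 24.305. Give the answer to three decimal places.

2.008 Si apfu

MgO (M=40.304): mol = 0.22430; Mg = 0.22430, O = 0.22430.
FeO (M=71.844): mol = 0.20767; Fe = 0.20767, O = 0.20767.
CaO (M=56.077): mol = 0.42745; Ca = 0.42745, O = 0.42745.
SiO2 (M=60.083): mol = 0.86980; Si = 0.86980, O = 1.73960.
ΣO = 2.59902; factor = 6/ΣO = 2.30856.
Si apfu = 0.86980 × 2.30856 = 2.008.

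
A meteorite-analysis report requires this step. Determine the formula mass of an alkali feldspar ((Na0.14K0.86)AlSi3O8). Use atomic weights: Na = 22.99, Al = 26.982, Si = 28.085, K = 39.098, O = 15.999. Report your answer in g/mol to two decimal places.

276.07 g/mol

M = 0.14·22.99 + 0.86·39.098 + 1·26.982 + 3·28.085 + 8·15.999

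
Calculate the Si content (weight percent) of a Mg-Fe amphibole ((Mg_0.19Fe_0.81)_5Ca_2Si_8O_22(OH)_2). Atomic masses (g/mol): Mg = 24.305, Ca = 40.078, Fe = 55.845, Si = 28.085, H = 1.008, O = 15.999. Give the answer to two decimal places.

M((Mg_0.19Fe_0.81)_5Ca_2Si_8O_22(OH)_2) = 940.090 g/mol.
Si contributes 8 × 28.085 = 224.680 g per mole.
224.680/940.090 = 0.2390 → 23.90%.

23.90 weight percent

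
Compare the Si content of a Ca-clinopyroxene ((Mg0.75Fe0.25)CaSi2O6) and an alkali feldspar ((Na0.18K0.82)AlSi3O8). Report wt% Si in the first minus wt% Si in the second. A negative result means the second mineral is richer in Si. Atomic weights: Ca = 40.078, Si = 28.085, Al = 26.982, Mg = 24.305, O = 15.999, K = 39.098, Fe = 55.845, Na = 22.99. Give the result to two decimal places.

First mineral: 56.170 g Si in 224.432 g formula = 25.03 wt% Si.
Second mineral: 84.255 g Si in 275.428 g formula = 30.59 wt% Si.
25.03% − 30.59% gives a difference of -5.56 percentage points.

-5.56 percentage points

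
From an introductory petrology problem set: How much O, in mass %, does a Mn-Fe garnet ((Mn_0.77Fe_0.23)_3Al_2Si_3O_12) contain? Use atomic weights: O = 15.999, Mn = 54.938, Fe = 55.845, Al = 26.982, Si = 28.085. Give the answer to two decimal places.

38.73 mass %

Molar mass of (Mn_0.77Fe_0.23)_3Al_2Si_3O_12: 2.31*54.938 + 0.69*55.845 + 2*26.982 + 3*28.085 + 12*15.999 = 495.647 g/mol.
Mass of O per formula unit: 12 × 15.999 = 191.988 g.
Weight fraction O = 191.988 / 495.647 = 0.3873.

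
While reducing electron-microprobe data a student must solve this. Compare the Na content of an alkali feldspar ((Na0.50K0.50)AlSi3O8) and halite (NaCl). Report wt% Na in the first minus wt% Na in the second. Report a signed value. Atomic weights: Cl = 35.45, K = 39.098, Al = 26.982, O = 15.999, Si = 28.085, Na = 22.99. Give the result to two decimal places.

M((Na0.50K0.50)AlSi3O8) = 270.273 g/mol, so wt% Na = 11.495/270.273 × 100 = 4.25%.
M(NaCl) = 58.440 g/mol, so wt% Na = 22.990/58.440 × 100 = 39.34%.
4.25 − 39.34 = -35.09 pp.

-35.09 percentage points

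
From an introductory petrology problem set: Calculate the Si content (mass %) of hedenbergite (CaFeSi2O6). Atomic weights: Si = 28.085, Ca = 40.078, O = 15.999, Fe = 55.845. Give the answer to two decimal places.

22.64 mass %

Molar mass of CaFeSi2O6: 1·40.078 + 1·55.845 + 2·28.085 + 6·15.999 = 248.087 g/mol.
Mass of Si per formula unit: 2 × 28.085 = 56.170 g.
Weight fraction Si = 56.170 / 248.087 = 0.2264.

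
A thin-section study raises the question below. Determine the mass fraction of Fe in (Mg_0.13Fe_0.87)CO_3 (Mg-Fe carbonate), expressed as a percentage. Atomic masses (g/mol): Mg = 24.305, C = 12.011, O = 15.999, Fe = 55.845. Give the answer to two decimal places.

43.48 weight percent

Molar mass of (Mg_0.13Fe_0.87)CO_3: 0.13*24.305 + 0.87*55.845 + 1*12.011 + 3*15.999 = 111.753 g/mol.
Mass of Fe per formula unit: 0.87 × 55.845 = 48.585 g.
Weight fraction Fe = 48.585 / 111.753 = 0.4348.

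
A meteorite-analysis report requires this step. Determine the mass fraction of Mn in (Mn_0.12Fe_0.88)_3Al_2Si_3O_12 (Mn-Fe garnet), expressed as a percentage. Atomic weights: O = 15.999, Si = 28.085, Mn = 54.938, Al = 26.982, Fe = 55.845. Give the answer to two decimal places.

M((Mn_0.12Fe_0.88)_3Al_2Si_3O_12) = 497.415 g/mol.
Mn contributes 0.36 × 54.938 = 19.778 g per mole.
19.778/497.415 = 0.0398 → 3.98%.

3.98 wt%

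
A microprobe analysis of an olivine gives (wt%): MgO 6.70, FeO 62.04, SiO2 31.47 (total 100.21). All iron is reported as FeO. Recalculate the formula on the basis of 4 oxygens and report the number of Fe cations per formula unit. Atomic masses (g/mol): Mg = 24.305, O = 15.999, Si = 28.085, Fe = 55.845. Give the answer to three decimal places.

1.663 Fe apfu

MgO (M=40.304): mol = 0.16624; Mg = 0.16624, O = 0.16624.
FeO (M=71.844): mol = 0.86354; Fe = 0.86354, O = 0.86354.
SiO2 (M=60.083): mol = 0.52378; Si = 0.52378, O = 1.04756.
ΣO = 2.07734; factor = 4/ΣO = 1.92554.
Fe apfu = 0.86354 × 1.92554 = 1.663.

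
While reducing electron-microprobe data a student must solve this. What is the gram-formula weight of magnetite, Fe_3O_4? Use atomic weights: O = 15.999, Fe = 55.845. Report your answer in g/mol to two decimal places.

The formula mass is the sum 3*55.845 + 4*15.999.

231.53 g/mol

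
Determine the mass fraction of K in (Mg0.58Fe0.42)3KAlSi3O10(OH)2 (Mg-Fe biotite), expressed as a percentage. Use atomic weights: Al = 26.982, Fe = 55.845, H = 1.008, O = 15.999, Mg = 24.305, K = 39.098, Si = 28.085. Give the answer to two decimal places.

8.56 mass %

M((Mg0.58Fe0.42)3KAlSi3O10(OH)2) = 456.994 g/mol.
K contributes 1 × 39.098 = 39.098 g per mole.
39.098/456.994 = 0.0856 → 8.56%.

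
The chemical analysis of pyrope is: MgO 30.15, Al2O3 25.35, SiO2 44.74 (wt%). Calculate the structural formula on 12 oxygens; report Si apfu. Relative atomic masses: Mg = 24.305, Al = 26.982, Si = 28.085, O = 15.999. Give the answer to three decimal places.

30.15 wt% MgO ÷ 40.304 g/mol = 0.74806 mol, giving 0.74806 Mg and 0.74806 O.
25.35 wt% Al2O3 ÷ 101.961 g/mol = 0.24862 mol, giving 0.49724 Al and 0.74586 O.
44.74 wt% SiO2 ÷ 60.083 g/mol = 0.74464 mol, giving 0.74464 Si and 1.48928 O.
Oxygen sums to 2.98320; scaling by 12/2.98320 = 4.02253 puts the formula on 12 O.
Si: 0.74464 × 4.02253 = 2.995 atoms per formula unit.

2.995 Si apfu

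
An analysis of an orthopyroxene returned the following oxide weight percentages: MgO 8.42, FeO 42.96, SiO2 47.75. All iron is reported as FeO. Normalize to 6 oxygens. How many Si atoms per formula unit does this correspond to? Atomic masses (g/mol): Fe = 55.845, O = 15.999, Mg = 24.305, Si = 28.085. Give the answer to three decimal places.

1.990 Si apfu

MgO (M=40.304): mol = 0.20891; Mg = 0.20891, O = 0.20891.
FeO (M=71.844): mol = 0.59796; Fe = 0.59796, O = 0.59796.
SiO2 (M=60.083): mol = 0.79473; Si = 0.79473, O = 1.58946.
ΣO = 2.39633; factor = 6/ΣO = 2.50383.
Si apfu = 0.79473 × 2.50383 = 1.990.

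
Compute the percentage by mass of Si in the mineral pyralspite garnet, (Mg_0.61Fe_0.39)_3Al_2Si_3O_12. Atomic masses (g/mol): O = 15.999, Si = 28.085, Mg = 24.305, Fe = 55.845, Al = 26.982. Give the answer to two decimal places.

M((Mg_0.61Fe_0.39)_3Al_2Si_3O_12) = 440.024 g/mol.
Si contributes 3 × 28.085 = 84.255 g per mole.
84.255/440.024 = 0.1915 → 19.15%.

19.15 weight percent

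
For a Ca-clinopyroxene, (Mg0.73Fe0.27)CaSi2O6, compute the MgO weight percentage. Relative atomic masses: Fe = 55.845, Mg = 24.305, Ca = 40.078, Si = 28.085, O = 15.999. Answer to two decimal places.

13.07 wt%

Formula mass = 225.063 g/mol.
0.73 Mg → 0.7300 mol MgO per formula unit; M(MgO) = 40.304, so MgO mass = 29.422 g.
29.422/225.063 × 100 = 13.07 wt%.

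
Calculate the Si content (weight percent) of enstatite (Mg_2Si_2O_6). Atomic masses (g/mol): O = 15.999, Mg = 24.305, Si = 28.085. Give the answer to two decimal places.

Molar mass of Mg_2Si_2O_6: 2×24.305 + 2×28.085 + 6×15.999 = 200.774 g/mol.
Mass of Si per formula unit: 2 × 28.085 = 56.170 g.
Weight fraction Si = 56.170 / 200.774 = 0.2798.

27.98 weight percent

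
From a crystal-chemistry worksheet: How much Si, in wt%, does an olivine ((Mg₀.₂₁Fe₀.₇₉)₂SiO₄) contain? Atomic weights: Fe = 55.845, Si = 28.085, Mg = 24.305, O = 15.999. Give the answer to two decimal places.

14.74 wt%

Formula mass = 0.42·24.305 + 1.58·55.845 + 1·28.085 + 4·15.999 = 190.524 g/mol, of which 28.085 g is Si.
So Si makes up 28.085/190.524 = 0.1474 of the mass, i.e. 14.74%.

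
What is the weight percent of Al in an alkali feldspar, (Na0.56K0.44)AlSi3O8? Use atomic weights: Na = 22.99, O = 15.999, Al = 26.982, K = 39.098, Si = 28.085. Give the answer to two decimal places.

Formula mass = 0.56·22.99 + 0.44·39.098 + 1·26.982 + 3·28.085 + 8·15.999 = 269.307 g/mol, of which 26.982 g is Al.
So Al makes up 26.982/269.307 = 0.1002 of the mass, i.e. 10.02%.

10.02 mass %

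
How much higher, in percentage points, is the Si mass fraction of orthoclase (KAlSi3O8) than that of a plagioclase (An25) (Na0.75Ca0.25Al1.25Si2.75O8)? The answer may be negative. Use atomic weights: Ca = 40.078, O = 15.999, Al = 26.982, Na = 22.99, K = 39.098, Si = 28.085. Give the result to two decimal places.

First mineral: 84.255 g Si in 278.327 g formula = 30.27 wt% Si.
Second mineral: 77.234 g Si in 266.215 g formula = 29.01 wt% Si.
30.27% − 29.01% gives a difference of 1.26 percentage points.

1.26 percentage points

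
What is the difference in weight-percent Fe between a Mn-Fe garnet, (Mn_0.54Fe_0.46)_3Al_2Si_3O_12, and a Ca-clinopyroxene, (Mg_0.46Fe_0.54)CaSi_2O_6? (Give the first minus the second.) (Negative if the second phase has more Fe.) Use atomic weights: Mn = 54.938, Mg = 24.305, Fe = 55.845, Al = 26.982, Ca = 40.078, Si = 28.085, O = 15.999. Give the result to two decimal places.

2.62 percentage points

Fe in (Mn_0.54Fe_0.46)_3Al_2Si_3O_12: molar mass 496.273 g/mol; 1.38×55.845 = 77.066 g → 15.53 wt%.
Fe in (Mg_0.46Fe_0.54)CaSi_2O_6: molar mass 233.579 g/mol; 0.54×55.845 = 30.156 g → 12.91 wt%.
Difference = 15.53 − 12.91 = 2.62 percentage points.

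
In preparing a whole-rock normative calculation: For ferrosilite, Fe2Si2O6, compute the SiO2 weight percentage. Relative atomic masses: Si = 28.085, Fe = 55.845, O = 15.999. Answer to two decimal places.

45.54 wt%

M(Fe2Si2O6) = 263.854 g/mol; M(SiO2) = 60.083 g/mol.
Moles SiO2 per formula unit = 2 Si ÷ 1 = 2.0000.
SiO2 fraction = (2.0000 × 60.083) / 263.854 = 120.166/263.854 = 0.4554.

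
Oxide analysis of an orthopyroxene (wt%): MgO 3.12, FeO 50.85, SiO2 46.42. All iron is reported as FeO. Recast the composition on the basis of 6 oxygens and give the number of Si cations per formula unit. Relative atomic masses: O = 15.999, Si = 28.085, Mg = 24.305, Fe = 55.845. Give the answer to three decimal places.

3.12 wt% MgO ÷ 40.304 g/mol = 0.07741 mol, giving 0.07741 Mg and 0.07741 O.
50.85 wt% FeO ÷ 71.844 g/mol = 0.70778 mol, giving 0.70778 Fe and 0.70778 O.
46.42 wt% SiO2 ÷ 60.083 g/mol = 0.77260 mol, giving 0.77260 Si and 1.54520 O.
Oxygen sums to 2.33039; scaling by 6/2.33039 = 2.57468 puts the formula on 6 O.
Si: 0.77260 × 2.57468 = 1.989 atoms per formula unit.

1.989 Si apfu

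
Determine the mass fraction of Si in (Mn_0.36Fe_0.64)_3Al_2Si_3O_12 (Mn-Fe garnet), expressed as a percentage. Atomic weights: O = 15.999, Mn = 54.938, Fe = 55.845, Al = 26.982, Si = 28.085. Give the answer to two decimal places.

M((Mn_0.36Fe_0.64)_3Al_2Si_3O_12) = 496.762 g/mol.
Si contributes 3 × 28.085 = 84.255 g per mole.
84.255/496.762 = 0.1696 → 16.96%.

16.96 wt%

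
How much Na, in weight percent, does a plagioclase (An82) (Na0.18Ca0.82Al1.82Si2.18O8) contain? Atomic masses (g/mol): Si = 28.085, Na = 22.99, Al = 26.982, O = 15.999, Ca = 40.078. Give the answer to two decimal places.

Formula mass = 0.18*22.99 + 0.82*40.078 + 1.82*26.982 + 2.18*28.085 + 8*15.999 = 275.327 g/mol, of which 4.138 g is Na.
So Na makes up 4.138/275.327 = 0.0150 of the mass, i.e. 1.50%.

1.50 weight percent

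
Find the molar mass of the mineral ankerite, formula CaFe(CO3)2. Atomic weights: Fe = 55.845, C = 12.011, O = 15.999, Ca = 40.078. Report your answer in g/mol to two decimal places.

215.94 g/mol

M = 1(40.078) + 1(55.845) + 2(12.011) + 6(15.999)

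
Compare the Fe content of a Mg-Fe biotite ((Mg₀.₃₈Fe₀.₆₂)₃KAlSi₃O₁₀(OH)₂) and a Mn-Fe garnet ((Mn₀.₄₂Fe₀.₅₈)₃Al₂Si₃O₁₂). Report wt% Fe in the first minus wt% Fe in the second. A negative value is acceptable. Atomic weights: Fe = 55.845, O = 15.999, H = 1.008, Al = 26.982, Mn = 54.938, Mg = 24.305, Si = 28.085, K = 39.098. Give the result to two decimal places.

2.26 percentage points

First mineral: 103.872 g Fe in 475.918 g formula = 21.83 wt% Fe.
Second mineral: 97.170 g Fe in 496.599 g formula = 19.57 wt% Fe.
21.83% − 19.57% gives a difference of 2.26 percentage points.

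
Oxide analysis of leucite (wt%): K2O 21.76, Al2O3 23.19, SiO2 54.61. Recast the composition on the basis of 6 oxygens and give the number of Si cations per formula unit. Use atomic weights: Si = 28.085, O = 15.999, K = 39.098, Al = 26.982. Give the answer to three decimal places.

21.76 wt% K2O ÷ 94.195 g/mol = 0.23101 mol, giving 0.46202 K and 0.23101 O.
23.19 wt% Al2O3 ÷ 101.961 g/mol = 0.22744 mol, giving 0.45488 Al and 0.68232 O.
54.61 wt% SiO2 ÷ 60.083 g/mol = 0.90891 mol, giving 0.90891 Si and 1.81782 O.
Oxygen sums to 2.73115; scaling by 6/2.73115 = 2.19688 puts the formula on 6 O.
Si: 0.90891 × 2.19688 = 1.997 atoms per formula unit.

1.997 Si apfu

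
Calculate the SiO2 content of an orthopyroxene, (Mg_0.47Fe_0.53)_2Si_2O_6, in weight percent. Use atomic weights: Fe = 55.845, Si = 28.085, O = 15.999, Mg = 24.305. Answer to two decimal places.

Molar mass of (Mg_0.47Fe_0.53)_2Si_2O_6 = 0.94·24.305 + 1.06·55.845 + 2·28.085 + 6·15.999 = 234.206 g/mol.
Each formula unit contains 2 Si, equivalent to 2/1 = 2.0000 mol SiO2.
M(SiO2) = 1×28.085 + 2×15.999 = 60.083 g/mol.
Mass of SiO2 per formula unit = 2.0000 × 60.083 = 120.166 g.
SiO2 wt% = 120.166 / 234.206 × 100 = 51.31%.

51.31 wt%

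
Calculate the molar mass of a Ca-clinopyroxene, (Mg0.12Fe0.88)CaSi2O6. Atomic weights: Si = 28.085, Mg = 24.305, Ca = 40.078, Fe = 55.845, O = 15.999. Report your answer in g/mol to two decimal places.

Mg: 0.12 × 24.305 = 2.9166
Fe: 0.88 × 55.845 = 49.1436
Ca: 1 × 40.078 = 40.0780
Si: 2 × 28.085 = 56.1700
O: 6 × 15.999 = 95.9940
Summing the contributions gives the formula mass.

244.30 g/mol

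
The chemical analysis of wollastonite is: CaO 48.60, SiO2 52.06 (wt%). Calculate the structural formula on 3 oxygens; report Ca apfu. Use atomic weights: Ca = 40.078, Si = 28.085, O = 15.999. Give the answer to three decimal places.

1.000 Ca apfu

CaO: 48.60/56.077 = 0.86667 mol → 0.86667 mol Ca, 0.86667 mol O.
SiO2: 52.06/60.083 = 0.86647 mol → 0.86647 mol Si, 1.73294 mol O.
Total oxygen = 2.59961 mol. Normalization factor = 3/2.59961 = 1.15402.
Ca per 3 O = 0.86667 × 1.15402 = 1.000.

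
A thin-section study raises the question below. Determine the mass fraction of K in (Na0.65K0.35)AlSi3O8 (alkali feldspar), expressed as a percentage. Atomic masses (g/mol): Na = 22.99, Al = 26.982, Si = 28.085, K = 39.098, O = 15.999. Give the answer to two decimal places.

5.11 wt%

Formula mass = 0.65·22.99 + 0.35·39.098 + 1·26.982 + 3·28.085 + 8·15.999 = 267.857 g/mol, of which 13.684 g is K.
So K makes up 13.684/267.857 = 0.0511 of the mass, i.e. 5.11%.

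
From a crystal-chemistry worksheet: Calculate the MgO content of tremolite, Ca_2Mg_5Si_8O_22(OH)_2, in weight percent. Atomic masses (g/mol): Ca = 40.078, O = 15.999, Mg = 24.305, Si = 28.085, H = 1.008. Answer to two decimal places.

M(Ca_2Mg_5Si_8O_22(OH)_2) = 812.353 g/mol; M(MgO) = 40.304 g/mol.
Moles MgO per formula unit = 5 Mg ÷ 1 = 5.0000.
MgO fraction = (5.0000 × 40.304) / 812.353 = 201.520/812.353 = 0.2481.

24.81 wt%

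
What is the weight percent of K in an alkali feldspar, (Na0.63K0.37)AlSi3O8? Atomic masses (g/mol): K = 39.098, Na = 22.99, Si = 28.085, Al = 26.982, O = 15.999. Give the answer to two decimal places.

Molar mass of (Na0.63K0.37)AlSi3O8: 0.63·22.99 + 0.37·39.098 + 1·26.982 + 3·28.085 + 8·15.999 = 268.179 g/mol.
Mass of K per formula unit: 0.37 × 39.098 = 14.466 g.
Weight fraction K = 14.466 / 268.179 = 0.0539.

5.39 wt%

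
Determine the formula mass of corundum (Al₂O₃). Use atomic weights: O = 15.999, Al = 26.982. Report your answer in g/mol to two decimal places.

101.96 g/mol

Al: 2 × 26.982 = 53.9640
O: 3 × 15.999 = 47.9970
Summing the contributions gives the formula mass.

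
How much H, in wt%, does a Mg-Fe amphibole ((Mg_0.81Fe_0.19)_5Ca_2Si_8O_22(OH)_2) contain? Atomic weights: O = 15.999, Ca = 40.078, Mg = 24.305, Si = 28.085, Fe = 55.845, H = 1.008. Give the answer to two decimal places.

0.24 wt%

Formula mass = 4.05·24.305 + 0.95·55.845 + 2·40.078 + 8·28.085 + 24·15.999 + 2·1.008 = 842.316 g/mol, of which 2.016 g is H.
So H makes up 2.016/842.316 = 0.0024 of the mass, i.e. 0.24%.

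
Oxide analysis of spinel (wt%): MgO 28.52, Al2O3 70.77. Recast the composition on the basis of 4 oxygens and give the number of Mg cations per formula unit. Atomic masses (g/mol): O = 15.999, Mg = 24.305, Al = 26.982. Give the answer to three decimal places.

MgO: 28.52/40.304 = 0.70762 mol → 0.70762 mol Mg, 0.70762 mol O.
Al2O3: 70.77/101.961 = 0.69409 mol → 1.38818 mol Al, 2.08227 mol O.
Total oxygen = 2.78989 mol. Normalization factor = 4/2.78989 = 1.43375.
Mg per 4 O = 0.70762 × 1.43375 = 1.015.

1.015 Mg apfu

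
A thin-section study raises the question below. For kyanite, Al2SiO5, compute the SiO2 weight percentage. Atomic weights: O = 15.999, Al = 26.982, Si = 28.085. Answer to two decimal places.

37.08 wt%

Formula mass = 162.044 g/mol.
1 Si → 1.0000 mol SiO2 per formula unit; M(SiO2) = 60.083, so SiO2 mass = 60.083 g.
60.083/162.044 × 100 = 37.08 wt%.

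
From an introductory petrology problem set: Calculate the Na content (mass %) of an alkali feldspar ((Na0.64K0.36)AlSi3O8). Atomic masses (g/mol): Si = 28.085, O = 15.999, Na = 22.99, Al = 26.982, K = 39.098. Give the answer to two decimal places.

Formula mass = 0.64*22.99 + 0.36*39.098 + 1*26.982 + 3*28.085 + 8*15.999 = 268.018 g/mol, of which 14.714 g is Na.
So Na makes up 14.714/268.018 = 0.0549 of the mass, i.e. 5.49%.

5.49 mass %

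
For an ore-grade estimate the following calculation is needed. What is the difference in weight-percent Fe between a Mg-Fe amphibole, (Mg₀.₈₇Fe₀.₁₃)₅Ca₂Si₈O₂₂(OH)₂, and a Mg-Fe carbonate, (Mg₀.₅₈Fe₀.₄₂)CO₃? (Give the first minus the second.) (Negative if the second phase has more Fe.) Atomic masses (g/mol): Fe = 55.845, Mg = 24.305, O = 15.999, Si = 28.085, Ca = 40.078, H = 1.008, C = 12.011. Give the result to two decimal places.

First mineral: 36.299 g Fe in 832.854 g formula = 4.36 wt% Fe.
Second mineral: 23.455 g Fe in 97.560 g formula = 24.04 wt% Fe.
4.36% − 24.04% gives a difference of -19.68 percentage points.

-19.68 percentage points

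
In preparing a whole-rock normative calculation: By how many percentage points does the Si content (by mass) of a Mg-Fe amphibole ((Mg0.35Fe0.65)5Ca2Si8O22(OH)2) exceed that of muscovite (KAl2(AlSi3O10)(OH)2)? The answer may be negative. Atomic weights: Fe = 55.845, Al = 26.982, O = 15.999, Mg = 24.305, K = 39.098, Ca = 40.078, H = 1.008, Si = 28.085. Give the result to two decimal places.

3.41 percentage points

M((Mg0.35Fe0.65)5Ca2Si8O22(OH)2) = 914.858 g/mol, so wt% Si = 224.680/914.858 × 100 = 24.56%.
M(KAl2(AlSi3O10)(OH)2) = 398.303 g/mol, so wt% Si = 84.255/398.303 × 100 = 21.15%.
24.56 − 21.15 = 3.41 pp.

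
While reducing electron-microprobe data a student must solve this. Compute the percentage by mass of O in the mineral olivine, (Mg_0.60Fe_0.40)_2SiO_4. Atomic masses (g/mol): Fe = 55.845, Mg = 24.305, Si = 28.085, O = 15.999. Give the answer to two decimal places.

M((Mg_0.60Fe_0.40)_2SiO_4) = 165.923 g/mol.
O contributes 4 × 15.999 = 63.996 g per mole.
63.996/165.923 = 0.3857 → 38.57%.

38.57 wt%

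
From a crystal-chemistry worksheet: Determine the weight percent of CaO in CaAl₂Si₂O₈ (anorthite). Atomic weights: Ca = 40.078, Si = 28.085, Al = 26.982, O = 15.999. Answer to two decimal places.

M(CaAl₂Si₂O₈) = 278.204 g/mol; M(CaO) = 56.077 g/mol.
Moles CaO per formula unit = 1 Ca ÷ 1 = 1.0000.
CaO fraction = (1.0000 × 56.077) / 278.204 = 56.077/278.204 = 0.2016.

20.16 wt%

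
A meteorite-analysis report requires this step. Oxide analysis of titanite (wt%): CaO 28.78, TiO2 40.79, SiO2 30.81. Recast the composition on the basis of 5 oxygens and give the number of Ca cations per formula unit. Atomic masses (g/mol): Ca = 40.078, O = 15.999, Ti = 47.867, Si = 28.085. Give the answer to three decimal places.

1.002 Ca apfu

CaO: 28.78/56.077 = 0.51322 mol → 0.51322 mol Ca, 0.51322 mol O.
TiO2: 40.79/79.865 = 0.51074 mol → 0.51074 mol Ti, 1.02148 mol O.
SiO2: 30.81/60.083 = 0.51279 mol → 0.51279 mol Si, 1.02558 mol O.
Total oxygen = 2.56028 mol. Normalization factor = 5/2.56028 = 1.95291.
Ca per 5 O = 0.51322 × 1.95291 = 1.002.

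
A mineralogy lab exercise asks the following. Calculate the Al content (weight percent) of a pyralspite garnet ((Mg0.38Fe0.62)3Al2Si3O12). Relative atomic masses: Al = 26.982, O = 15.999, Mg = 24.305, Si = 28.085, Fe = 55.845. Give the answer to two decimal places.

11.69 weight percent

M((Mg0.38Fe0.62)3Al2Si3O12) = 461.786 g/mol.
Al contributes 2 × 26.982 = 53.964 g per mole.
53.964/461.786 = 0.1169 → 11.69%.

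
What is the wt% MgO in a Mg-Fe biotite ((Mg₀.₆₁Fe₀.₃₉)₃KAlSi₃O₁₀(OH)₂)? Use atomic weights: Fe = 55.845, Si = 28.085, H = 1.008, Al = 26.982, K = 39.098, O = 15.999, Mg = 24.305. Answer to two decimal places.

Formula mass = 454.156 g/mol.
1.83 Mg → 1.8300 mol MgO per formula unit; M(MgO) = 40.304, so MgO mass = 73.756 g.
73.756/454.156 × 100 = 16.24 wt%.

16.24 wt%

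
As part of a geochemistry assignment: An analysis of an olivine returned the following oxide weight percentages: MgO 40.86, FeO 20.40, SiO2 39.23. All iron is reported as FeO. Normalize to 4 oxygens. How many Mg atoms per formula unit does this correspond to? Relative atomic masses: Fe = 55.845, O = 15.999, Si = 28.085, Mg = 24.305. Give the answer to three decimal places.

40.86 wt% MgO ÷ 40.304 g/mol = 1.01380 mol, giving 1.01380 Mg and 1.01380 O.
20.40 wt% FeO ÷ 71.844 g/mol = 0.28395 mol, giving 0.28395 Fe and 0.28395 O.
39.23 wt% SiO2 ÷ 60.083 g/mol = 0.65293 mol, giving 0.65293 Si and 1.30586 O.
Oxygen sums to 2.60361; scaling by 4/2.60361 = 1.53633 puts the formula on 4 O.
Mg: 1.01380 × 1.53633 = 1.558 atoms per formula unit.

1.558 Mg apfu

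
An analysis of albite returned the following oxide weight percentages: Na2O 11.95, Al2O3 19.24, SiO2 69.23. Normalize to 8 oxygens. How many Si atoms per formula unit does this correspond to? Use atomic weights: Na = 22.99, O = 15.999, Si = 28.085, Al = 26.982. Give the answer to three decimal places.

3.009 Si apfu

Na2O: 11.95/61.979 = 0.19281 mol → 0.38562 mol Na, 0.19281 mol O.
Al2O3: 19.24/101.961 = 0.18870 mol → 0.37740 mol Al, 0.56610 mol O.
SiO2: 69.23/60.083 = 1.15224 mol → 1.15224 mol Si, 2.30448 mol O.
Total oxygen = 3.06339 mol. Normalization factor = 8/3.06339 = 2.61149.
Si per 8 O = 1.15224 × 2.61149 = 3.009.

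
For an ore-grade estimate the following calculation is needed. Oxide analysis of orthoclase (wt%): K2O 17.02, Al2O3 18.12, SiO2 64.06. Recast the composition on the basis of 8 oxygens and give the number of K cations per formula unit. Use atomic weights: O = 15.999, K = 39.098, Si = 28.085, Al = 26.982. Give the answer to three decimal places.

1.016 K apfu

K2O: 17.02/94.195 = 0.18069 mol → 0.36138 mol K, 0.18069 mol O.
Al2O3: 18.12/101.961 = 0.17772 mol → 0.35544 mol Al, 0.53316 mol O.
SiO2: 64.06/60.083 = 1.06619 mol → 1.06619 mol Si, 2.13238 mol O.
Total oxygen = 2.84623 mol. Normalization factor = 8/2.84623 = 2.81074.
K per 8 O = 0.36138 × 2.81074 = 1.016.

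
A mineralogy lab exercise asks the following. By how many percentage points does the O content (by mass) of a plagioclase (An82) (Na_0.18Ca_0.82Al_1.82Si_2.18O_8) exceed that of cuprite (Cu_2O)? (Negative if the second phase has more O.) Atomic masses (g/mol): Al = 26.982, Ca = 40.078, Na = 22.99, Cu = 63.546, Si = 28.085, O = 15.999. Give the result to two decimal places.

35.31 percentage points

M(Na_0.18Ca_0.82Al_1.82Si_2.18O_8) = 275.327 g/mol, so wt% O = 127.992/275.327 × 100 = 46.49%.
M(Cu_2O) = 143.091 g/mol, so wt% O = 15.999/143.091 × 100 = 11.18%.
46.49 − 11.18 = 35.31 pp.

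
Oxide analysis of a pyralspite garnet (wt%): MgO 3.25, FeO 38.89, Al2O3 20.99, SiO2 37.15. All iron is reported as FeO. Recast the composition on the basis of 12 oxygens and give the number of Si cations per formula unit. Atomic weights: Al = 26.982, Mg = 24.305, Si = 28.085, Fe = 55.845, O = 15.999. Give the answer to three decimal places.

3.25 wt% MgO ÷ 40.304 g/mol = 0.08064 mol, giving 0.08064 Mg and 0.08064 O.
38.89 wt% FeO ÷ 71.844 g/mol = 0.54131 mol, giving 0.54131 Fe and 0.54131 O.
20.99 wt% Al2O3 ÷ 101.961 g/mol = 0.20586 mol, giving 0.41172 Al and 0.61758 O.
37.15 wt% SiO2 ÷ 60.083 g/mol = 0.61831 mol, giving 0.61831 Si and 1.23662 O.
Oxygen sums to 2.47615; scaling by 12/2.47615 = 4.84623 puts the formula on 12 O.
Si: 0.61831 × 4.84623 = 2.996 atoms per formula unit.

2.996 Si apfu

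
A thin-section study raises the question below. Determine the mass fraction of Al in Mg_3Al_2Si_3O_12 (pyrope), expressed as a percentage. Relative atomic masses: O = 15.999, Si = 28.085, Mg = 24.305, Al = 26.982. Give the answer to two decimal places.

Molar mass of Mg_3Al_2Si_3O_12: 3·24.305 + 2·26.982 + 3·28.085 + 12·15.999 = 403.122 g/mol.
Mass of Al per formula unit: 2 × 26.982 = 53.964 g.
Weight fraction Al = 53.964 / 403.122 = 0.1339.

13.39 weight percent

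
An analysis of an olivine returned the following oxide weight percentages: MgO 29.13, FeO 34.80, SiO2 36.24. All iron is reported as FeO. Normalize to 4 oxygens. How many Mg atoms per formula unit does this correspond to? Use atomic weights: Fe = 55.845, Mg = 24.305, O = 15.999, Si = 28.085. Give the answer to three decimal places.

MgO (M=40.304): mol = 0.72276; Mg = 0.72276, O = 0.72276.
FeO (M=71.844): mol = 0.48438; Fe = 0.48438, O = 0.48438.
SiO2 (M=60.083): mol = 0.60317; Si = 0.60317, O = 1.20634.
ΣO = 2.41348; factor = 4/ΣO = 1.65736.
Mg apfu = 0.72276 × 1.65736 = 1.198.

1.198 Mg apfu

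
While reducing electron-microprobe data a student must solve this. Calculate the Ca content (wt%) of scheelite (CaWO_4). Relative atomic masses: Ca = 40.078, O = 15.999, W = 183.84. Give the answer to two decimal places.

13.92 wt%

M(CaWO_4) = 287.914 g/mol.
Ca contributes 1 × 40.078 = 40.078 g per mole.
40.078/287.914 = 0.1392 → 13.92%.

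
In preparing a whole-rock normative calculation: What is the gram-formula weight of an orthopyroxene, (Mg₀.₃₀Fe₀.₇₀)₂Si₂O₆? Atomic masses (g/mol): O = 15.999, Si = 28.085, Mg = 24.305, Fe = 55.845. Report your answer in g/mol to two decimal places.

Mg: 0.60 × 24.305 = 14.5830
Fe: 1.40 × 55.845 = 78.1830
Si: 2 × 28.085 = 56.1700
O: 6 × 15.999 = 95.9940
Summing the contributions gives the formula mass.

244.93 g/mol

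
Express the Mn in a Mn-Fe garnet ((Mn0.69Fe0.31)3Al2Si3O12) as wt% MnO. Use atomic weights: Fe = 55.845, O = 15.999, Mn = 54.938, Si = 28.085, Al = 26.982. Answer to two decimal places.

29.61 wt%

Formula mass = 495.865 g/mol.
2.07 Mn → 2.0700 mol MnO per formula unit; M(MnO) = 70.937, so MnO mass = 146.840 g.
146.840/495.865 × 100 = 29.61 wt%.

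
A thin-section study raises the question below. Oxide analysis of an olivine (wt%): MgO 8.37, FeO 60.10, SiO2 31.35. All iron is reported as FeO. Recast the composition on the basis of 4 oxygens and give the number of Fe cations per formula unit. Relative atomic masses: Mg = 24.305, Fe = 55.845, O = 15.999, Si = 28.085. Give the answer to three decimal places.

1.603 Fe apfu

MgO: 8.37/40.304 = 0.20767 mol → 0.20767 mol Mg, 0.20767 mol O.
FeO: 60.10/71.844 = 0.83653 mol → 0.83653 mol Fe, 0.83653 mol O.
SiO2: 31.35/60.083 = 0.52178 mol → 0.52178 mol Si, 1.04356 mol O.
Total oxygen = 2.08776 mol. Normalization factor = 4/2.08776 = 1.91593.
Fe per 4 O = 0.83653 × 1.91593 = 1.603.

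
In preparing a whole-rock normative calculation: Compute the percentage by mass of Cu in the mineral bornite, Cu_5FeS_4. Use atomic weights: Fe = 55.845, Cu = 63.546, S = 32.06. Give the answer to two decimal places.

M(Cu_5FeS_4) = 501.815 g/mol.
Cu contributes 5 × 63.546 = 317.730 g per mole.
317.730/501.815 = 0.6332 → 63.32%.

63.32 weight percent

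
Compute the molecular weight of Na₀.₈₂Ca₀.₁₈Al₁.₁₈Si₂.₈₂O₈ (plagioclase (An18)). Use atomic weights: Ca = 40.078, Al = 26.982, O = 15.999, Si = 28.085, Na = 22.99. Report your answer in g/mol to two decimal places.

Na: 0.82 × 22.99 = 18.8518
Ca: 0.18 × 40.078 = 7.2140
Al: 1.18 × 26.982 = 31.8388
Si: 2.82 × 28.085 = 79.1997
O: 8 × 15.999 = 127.9920
Summing the contributions gives the formula mass.

265.10 g/mol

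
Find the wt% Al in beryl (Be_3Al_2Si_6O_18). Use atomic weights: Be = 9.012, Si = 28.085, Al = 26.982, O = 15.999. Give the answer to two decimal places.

10.04 wt%

M(Be_3Al_2Si_6O_18) = 537.492 g/mol.
Al contributes 2 × 26.982 = 53.964 g per mole.
53.964/537.492 = 0.1004 → 10.04%.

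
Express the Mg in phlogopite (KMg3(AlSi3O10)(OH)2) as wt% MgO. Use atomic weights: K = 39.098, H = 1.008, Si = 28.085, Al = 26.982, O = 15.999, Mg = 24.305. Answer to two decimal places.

28.98 wt%

M(KMg3(AlSi3O10)(OH)2) = 417.254 g/mol; M(MgO) = 40.304 g/mol.
Moles MgO per formula unit = 3 Mg ÷ 1 = 3.0000.
MgO fraction = (3.0000 × 40.304) / 417.254 = 120.912/417.254 = 0.2898.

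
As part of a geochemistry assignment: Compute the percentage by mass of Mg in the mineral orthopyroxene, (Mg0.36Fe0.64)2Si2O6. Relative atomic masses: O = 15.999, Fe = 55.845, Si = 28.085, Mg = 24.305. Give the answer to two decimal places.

M((Mg0.36Fe0.64)2Si2O6) = 241.145 g/mol.
Mg contributes 0.72 × 24.305 = 17.500 g per mole.
17.500/241.145 = 0.0726 → 7.26%.

7.26 mass %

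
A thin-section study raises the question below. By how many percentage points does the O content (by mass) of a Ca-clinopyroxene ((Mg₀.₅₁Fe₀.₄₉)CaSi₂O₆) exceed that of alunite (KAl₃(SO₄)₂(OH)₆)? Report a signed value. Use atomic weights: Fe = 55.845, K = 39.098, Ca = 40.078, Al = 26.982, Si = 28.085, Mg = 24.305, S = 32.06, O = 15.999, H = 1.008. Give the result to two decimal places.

First mineral: 95.994 g O in 232.002 g formula = 41.38 wt% O.
Second mineral: 223.986 g O in 414.198 g formula = 54.08 wt% O.
41.38% − 54.08% gives a difference of -12.70 percentage points.

-12.70 percentage points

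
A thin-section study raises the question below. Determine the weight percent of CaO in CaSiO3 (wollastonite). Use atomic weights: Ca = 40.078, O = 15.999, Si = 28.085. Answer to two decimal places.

Formula mass = 116.160 g/mol.
1 Ca → 1.0000 mol CaO per formula unit; M(CaO) = 56.077, so CaO mass = 56.077 g.
56.077/116.160 × 100 = 48.28 wt%.

48.28 wt%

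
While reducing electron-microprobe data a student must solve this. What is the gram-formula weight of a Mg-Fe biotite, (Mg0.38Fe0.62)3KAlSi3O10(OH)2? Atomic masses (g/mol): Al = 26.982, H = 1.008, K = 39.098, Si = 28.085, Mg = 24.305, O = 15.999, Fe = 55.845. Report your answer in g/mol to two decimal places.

475.92 g/mol

The formula mass is the sum 1.14·24.305 + 1.86·55.845 + 1·39.098 + 1·26.982 + 3·28.085 + 12·15.999 + 2·1.008.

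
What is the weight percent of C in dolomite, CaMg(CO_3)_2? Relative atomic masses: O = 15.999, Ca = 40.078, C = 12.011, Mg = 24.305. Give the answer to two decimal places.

13.03 mass %

Formula mass = 1*40.078 + 1*24.305 + 2*12.011 + 6*15.999 = 184.399 g/mol, of which 24.022 g is C.
So C makes up 24.022/184.399 = 0.1303 of the mass, i.e. 13.03%.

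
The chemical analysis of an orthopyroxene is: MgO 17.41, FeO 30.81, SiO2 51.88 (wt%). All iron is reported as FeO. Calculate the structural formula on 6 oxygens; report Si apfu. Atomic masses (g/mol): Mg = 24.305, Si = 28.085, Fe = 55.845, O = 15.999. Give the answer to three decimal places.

17.41 wt% MgO ÷ 40.304 g/mol = 0.43197 mol, giving 0.43197 Mg and 0.43197 O.
30.81 wt% FeO ÷ 71.844 g/mol = 0.42885 mol, giving 0.42885 Fe and 0.42885 O.
51.88 wt% SiO2 ÷ 60.083 g/mol = 0.86347 mol, giving 0.86347 Si and 1.72694 O.
Oxygen sums to 2.58776; scaling by 6/2.58776 = 2.31861 puts the formula on 6 O.
Si: 0.86347 × 2.31861 = 2.002 atoms per formula unit.

2.002 Si apfu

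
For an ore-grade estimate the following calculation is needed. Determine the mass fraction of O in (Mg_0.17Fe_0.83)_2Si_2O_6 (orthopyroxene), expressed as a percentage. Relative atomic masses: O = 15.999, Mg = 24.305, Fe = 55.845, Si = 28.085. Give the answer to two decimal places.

Molar mass of (Mg_0.17Fe_0.83)_2Si_2O_6: 0.34*24.305 + 1.66*55.845 + 2*28.085 + 6*15.999 = 253.130 g/mol.
Mass of O per formula unit: 6 × 15.999 = 95.994 g.
Weight fraction O = 95.994 / 253.130 = 0.3792.

37.92 weight percent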